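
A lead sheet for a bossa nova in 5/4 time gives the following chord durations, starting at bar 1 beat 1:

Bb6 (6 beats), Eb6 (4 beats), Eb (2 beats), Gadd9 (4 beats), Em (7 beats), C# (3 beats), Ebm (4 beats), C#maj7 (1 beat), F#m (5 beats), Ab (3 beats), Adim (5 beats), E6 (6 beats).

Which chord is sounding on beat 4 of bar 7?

F#m

Beat 4 of bar 7 is beat (7−1)×5 + 4 = 34 overall.
Running totals: Bb6 ends at 6, Eb6 ends at 10, Eb ends at 12, Gadd9 ends at 16, Em ends at 23, C# ends at 26, Ebm ends at 30, C#maj7 ends at 31, F#m ends at 36.
Beat 34 falls within F#m.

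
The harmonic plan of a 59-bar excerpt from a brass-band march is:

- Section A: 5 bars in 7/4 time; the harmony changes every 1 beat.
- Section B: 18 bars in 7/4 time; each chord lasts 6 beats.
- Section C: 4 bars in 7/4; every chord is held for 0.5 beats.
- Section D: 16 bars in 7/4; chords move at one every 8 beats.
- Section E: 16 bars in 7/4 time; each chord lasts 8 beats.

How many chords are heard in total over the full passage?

A: 5·7 = 35 beats, 35/1 = 35 chords.
B: 18·7 = 126 beats, 126/6 = 21 chords.
C: 4·7 = 28 beats, 28/0.5 = 56 chords.
D: 16·7 = 112 beats, 112/8 = 14 chords.
E: 16·7 = 112 beats, 112/8 = 14 chords.
Total: 35 + 21 + 56 + 14 + 14 = 140.

140 chords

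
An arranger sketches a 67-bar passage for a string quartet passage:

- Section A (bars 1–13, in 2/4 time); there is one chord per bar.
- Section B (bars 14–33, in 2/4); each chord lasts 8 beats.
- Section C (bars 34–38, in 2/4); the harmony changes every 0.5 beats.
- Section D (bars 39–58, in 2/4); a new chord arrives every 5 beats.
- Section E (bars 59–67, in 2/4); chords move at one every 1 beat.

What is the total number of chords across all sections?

64 chords

A: 13·2 = 26 beats, 26/2 = 13 chords.
B: 20·2 = 40 beats, 40/8 = 5 chords.
C: 5·2 = 10 beats, 10/0.5 = 20 chords.
D: 20·2 = 40 beats, 40/5 = 8 chords.
E: 9·2 = 18 beats, 18/1 = 18 chords.
Total: 13 + 5 + 20 + 8 + 18 = 64.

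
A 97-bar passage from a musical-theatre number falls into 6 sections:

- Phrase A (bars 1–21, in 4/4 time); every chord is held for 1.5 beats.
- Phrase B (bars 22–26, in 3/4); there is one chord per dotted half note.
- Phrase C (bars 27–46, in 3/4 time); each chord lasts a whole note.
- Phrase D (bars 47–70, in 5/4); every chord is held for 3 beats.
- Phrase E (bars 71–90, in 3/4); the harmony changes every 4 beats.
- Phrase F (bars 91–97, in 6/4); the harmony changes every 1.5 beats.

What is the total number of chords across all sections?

A: 21 bars × 4 beats = 84 beats; 1.5 beats/chord → 56 chords.
B: 5 bars × 3 beats = 15 beats; 3 beats/chord → 5 chords.
C: 20 bars × 3 beats = 60 beats; 4 beats/chord → 15 chords.
D: 24 bars × 5 beats = 120 beats; 3 beats/chord → 40 chords.
E: 20 bars × 3 beats = 60 beats; 4 beats/chord → 15 chords.
F: 7 bars × 6 beats = 42 beats; 1.5 beats/chord → 28 chords.
Total: 56 + 5 + 15 + 40 + 15 + 28 = 159.

159 chords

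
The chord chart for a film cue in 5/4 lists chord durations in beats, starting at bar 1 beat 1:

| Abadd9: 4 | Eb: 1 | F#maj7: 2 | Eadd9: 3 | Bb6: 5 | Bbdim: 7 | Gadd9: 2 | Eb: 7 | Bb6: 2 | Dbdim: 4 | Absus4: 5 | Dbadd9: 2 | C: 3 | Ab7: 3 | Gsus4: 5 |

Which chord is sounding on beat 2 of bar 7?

Bb6

Beat 2 of bar 7 is beat (7−1)×5 + 2 = 32 overall.
Running totals: Abadd9 ends at 4, Eb ends at 5, F#maj7 ends at 7, Eadd9 ends at 10, Bb6 ends at 15, Bbdim ends at 22, Gadd9 ends at 24, Eb ends at 31, Bb6 ends at 33.
Beat 32 falls within Bb6.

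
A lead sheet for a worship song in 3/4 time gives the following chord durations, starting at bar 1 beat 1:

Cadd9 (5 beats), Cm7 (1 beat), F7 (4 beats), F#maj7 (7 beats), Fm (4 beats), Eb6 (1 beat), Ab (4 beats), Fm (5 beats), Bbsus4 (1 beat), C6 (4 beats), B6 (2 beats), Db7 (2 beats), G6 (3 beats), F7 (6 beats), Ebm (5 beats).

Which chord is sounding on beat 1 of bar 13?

B6

Beat 1 of bar 13 is beat (13−1)×3 + 1 = 37 overall.
Running totals: Cadd9 ends at 5, Cm7 ends at 6, F7 ends at 10, F#maj7 ends at 17, Fm ends at 21, Eb6 ends at 22, Ab ends at 26, Fm ends at 31, Bbsus4 ends at 32, C6 ends at 36, B6 ends at 38.
Beat 37 falls within B6.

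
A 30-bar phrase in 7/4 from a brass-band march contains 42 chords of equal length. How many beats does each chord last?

5 beats

30 bars × 7 beats/bar = 210 beats total.
210 beats ÷ 42 chords = 5 beats per chord.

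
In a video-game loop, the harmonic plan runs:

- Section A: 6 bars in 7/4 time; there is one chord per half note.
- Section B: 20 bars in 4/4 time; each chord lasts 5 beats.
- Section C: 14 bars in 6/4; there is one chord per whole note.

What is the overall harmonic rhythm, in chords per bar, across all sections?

A: 6 × 7 = 42 beats ÷ 2 = 21 chords.
B: 20 × 4 = 80 beats ÷ 5 = 16 chords.
C: 14 × 6 = 84 beats ÷ 4 = 21 chords.
Overall: 58 chords over 40 bars → 58/40 = 1.45 chords per bar.

1.45 chords per bar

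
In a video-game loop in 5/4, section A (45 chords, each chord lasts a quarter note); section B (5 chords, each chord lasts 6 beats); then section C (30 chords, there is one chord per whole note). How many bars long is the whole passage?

39 bars

A: 45 × 1 = 45 beats = 9 bars.
B: 5 × 6 = 30 beats = 6 bars.
C: 30 × 4 = 120 beats = 24 bars.
Total: 9 + 6 + 24 = 39 bars.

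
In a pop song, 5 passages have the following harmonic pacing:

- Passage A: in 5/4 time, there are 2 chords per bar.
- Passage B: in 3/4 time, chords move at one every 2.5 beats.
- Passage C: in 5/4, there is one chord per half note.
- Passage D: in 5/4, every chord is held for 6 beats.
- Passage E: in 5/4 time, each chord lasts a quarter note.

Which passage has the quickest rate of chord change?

A: each chord is 2.5 beats in 5/4, so 2 per bar.
B: each chord is 2.5 beats in 3/4, so 1.2 per bar.
C: each chord is 2 beats in 5/4, so 2.5 per bar.
D: each chord is 6 beats in 5/4, so 5/6 per bar.
E: each chord is 1 beat in 5/4, so 5 per bar.
Fastest is E at 5 chords/bar.

Passage E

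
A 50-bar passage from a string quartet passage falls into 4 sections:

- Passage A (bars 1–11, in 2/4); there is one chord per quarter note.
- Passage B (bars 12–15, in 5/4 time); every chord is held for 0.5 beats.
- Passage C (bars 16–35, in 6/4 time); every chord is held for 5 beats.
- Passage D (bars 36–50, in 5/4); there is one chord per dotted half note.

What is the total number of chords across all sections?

111 chords

A: 11 bars × 2 beats = 22 beats; 1 beat/chord → 22 chords.
B: 4 bars × 5 beats = 20 beats; 0.5 beats/chord → 40 chords.
C: 20 bars × 6 beats = 120 beats; 5 beats/chord → 24 chords.
D: 15 bars × 5 beats = 75 beats; 3 beats/chord → 25 chords.
Total: 22 + 40 + 24 + 25 = 111.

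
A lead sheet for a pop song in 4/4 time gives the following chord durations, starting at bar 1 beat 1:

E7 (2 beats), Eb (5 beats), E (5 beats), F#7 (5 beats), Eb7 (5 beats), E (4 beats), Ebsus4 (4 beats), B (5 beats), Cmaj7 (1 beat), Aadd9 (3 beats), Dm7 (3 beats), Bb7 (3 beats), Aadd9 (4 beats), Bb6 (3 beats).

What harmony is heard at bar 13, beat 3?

Bb6

Beat 3 of bar 13 is beat (13−1)×4 + 3 = 51 overall.
Running totals: E7 ends at 2, Eb ends at 7, E ends at 12, F#7 ends at 17, Eb7 ends at 22, E ends at 26, Ebsus4 ends at 30, B ends at 35, Cmaj7 ends at 36, Aadd9 ends at 39, Dm7 ends at 42, Bb7 ends at 45, Aadd9 ends at 49, Bb6 ends at 52.
Beat 51 falls within Bb6.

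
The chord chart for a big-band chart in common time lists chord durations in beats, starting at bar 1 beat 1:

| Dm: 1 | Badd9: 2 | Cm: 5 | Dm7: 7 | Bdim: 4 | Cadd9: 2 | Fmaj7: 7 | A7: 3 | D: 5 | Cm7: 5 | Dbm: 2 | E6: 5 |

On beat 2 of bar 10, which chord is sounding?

Beat 2 of bar 10 is beat (10−1)×4 + 2 = 38 overall.
Running totals: Dm ends at 1, Badd9 ends at 3, Cm ends at 8, Dm7 ends at 15, Bdim ends at 19, Cadd9 ends at 21, Fmaj7 ends at 28, A7 ends at 31, D ends at 36, Cm7 ends at 41.
Beat 38 falls within Cm7.

Cm7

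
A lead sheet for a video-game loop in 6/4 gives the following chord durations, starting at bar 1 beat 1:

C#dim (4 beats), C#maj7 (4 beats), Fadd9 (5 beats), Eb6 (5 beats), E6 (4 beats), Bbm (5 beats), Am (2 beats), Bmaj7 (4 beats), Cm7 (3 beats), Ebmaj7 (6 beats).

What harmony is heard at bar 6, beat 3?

Bmaj7

Beat 3 of bar 6 is beat (6−1)×6 + 3 = 33 overall.
Running totals: C#dim ends at 4, C#maj7 ends at 8, Fadd9 ends at 13, Eb6 ends at 18, E6 ends at 22, Bbm ends at 27, Am ends at 29, Bmaj7 ends at 33.
Beat 33 falls within Bmaj7.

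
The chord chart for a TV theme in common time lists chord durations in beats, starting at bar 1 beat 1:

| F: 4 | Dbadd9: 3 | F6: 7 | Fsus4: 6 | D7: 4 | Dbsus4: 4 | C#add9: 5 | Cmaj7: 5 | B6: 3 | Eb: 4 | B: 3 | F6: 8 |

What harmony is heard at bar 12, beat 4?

Beat 4 of bar 12 is beat (12−1)×4 + 4 = 48 overall.
Running totals: F ends at 4, Dbadd9 ends at 7, F6 ends at 14, Fsus4 ends at 20, D7 ends at 24, Dbsus4 ends at 28, C#add9 ends at 33, Cmaj7 ends at 38, B6 ends at 41, Eb ends at 45, B ends at 48.
Beat 48 falls within B.

B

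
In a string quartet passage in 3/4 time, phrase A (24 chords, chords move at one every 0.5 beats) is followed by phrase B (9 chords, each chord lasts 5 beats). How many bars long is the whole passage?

19 bars

A: 24 × 0.5 = 12 beats = 4 bars.
B: 9 × 5 = 45 beats = 15 bars.
Total: 4 + 15 = 19 bars.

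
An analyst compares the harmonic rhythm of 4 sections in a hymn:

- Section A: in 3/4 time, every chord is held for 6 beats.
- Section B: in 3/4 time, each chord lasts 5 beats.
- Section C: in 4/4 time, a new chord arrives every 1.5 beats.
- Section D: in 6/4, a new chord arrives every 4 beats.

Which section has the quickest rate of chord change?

Section C

A: each chord is 6 beats in 3/4, so 0.5 per bar.
B: each chord is 5 beats in 3/4, so 0.6 per bar.
C: each chord is 1.5 beats in 4/4, so 8/3 per bar.
D: each chord is 4 beats in 6/4, so 1.5 per bar.
Fastest is C at 8/3 chords/bar.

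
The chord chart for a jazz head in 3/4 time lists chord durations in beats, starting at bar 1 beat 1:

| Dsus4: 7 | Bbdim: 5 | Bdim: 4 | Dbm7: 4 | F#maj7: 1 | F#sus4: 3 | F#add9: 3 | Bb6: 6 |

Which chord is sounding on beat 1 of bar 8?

Beat 1 of bar 8 is beat (8−1)×3 + 1 = 22 overall.
Running totals: Dsus4 ends at 7, Bbdim ends at 12, Bdim ends at 16, Dbm7 ends at 20, F#maj7 ends at 21, F#sus4 ends at 24.
Beat 22 falls within F#sus4.

F#sus4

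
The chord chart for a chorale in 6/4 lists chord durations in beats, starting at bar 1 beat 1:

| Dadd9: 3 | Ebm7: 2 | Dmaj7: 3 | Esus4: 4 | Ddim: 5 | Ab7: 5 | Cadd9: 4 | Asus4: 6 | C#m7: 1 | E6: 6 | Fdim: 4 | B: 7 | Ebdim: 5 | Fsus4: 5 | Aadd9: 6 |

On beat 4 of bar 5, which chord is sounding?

Asus4

Beat 4 of bar 5 is beat (5−1)×6 + 4 = 28 overall.
Running totals: Dadd9 ends at 3, Ebm7 ends at 5, Dmaj7 ends at 8, Esus4 ends at 12, Ddim ends at 17, Ab7 ends at 22, Cadd9 ends at 26, Asus4 ends at 32.
Beat 28 falls within Asus4.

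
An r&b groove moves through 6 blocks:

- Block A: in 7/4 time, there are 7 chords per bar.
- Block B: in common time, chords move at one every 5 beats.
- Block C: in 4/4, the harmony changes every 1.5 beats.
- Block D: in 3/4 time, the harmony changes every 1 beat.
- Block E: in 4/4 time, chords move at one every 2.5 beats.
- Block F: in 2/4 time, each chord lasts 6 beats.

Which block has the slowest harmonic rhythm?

A: each chord is 1 beat in 7/4, so 7 per bar.
B: each chord is 5 beats in 4/4, so 0.8 per bar.
C: each chord is 1.5 beats in 4/4, so 8/3 per bar.
D: each chord is 1 beat in 3/4, so 3 per bar.
E: each chord is 2.5 beats in 4/4, so 1.6 per bar.
F: each chord is 6 beats in 2/4, so 1/3 per bar.
Slowest is F at 1/3 chords/bar.

Block F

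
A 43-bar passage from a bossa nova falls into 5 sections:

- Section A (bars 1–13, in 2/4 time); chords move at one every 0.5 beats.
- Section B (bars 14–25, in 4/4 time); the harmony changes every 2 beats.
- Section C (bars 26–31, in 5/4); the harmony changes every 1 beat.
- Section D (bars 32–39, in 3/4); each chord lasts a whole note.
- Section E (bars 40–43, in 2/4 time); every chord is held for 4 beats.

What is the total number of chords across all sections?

114 chords

A: 13·2 = 26 beats, 26/0.5 = 52 chords.
B: 12·4 = 48 beats, 48/2 = 24 chords.
C: 6·5 = 30 beats, 30/1 = 30 chords.
D: 8·3 = 24 beats, 24/4 = 6 chords.
E: 4·2 = 8 beats, 8/4 = 2 chords.
Total: 52 + 24 + 30 + 6 + 2 = 114.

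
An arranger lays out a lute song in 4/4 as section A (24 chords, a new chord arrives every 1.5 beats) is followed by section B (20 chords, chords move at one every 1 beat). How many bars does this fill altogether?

14 bars

A: 24 × 1.5 = 36 beats = 9 bars.
B: 20 × 1 = 20 beats = 5 bars.
Total: 9 + 5 = 14 bars.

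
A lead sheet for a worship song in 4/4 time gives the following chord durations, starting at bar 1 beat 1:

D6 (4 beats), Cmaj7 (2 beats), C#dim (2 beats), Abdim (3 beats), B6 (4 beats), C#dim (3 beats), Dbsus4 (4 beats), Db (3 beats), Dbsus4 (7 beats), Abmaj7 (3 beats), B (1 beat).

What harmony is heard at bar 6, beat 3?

Beat 3 of bar 6 is beat (6−1)×4 + 3 = 23 overall.
Running totals: D6 ends at 4, Cmaj7 ends at 6, C#dim ends at 8, Abdim ends at 11, B6 ends at 15, C#dim ends at 18, Dbsus4 ends at 22, Db ends at 25.
Beat 23 falls within Db.

Db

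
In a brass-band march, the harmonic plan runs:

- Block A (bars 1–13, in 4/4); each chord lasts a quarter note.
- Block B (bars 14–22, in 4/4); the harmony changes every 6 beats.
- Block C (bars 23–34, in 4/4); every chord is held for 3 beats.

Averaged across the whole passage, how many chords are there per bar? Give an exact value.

A: 13 bars of 4 beats is 52 beats; at 1 beat each that's 52 chords.
B: 9 bars of 4 beats is 36 beats; at 6 beats each that's 6 chords.
C: 12 bars of 4 beats is 48 beats; at 3 beats each that's 16 chords.
Overall: 74 chords over 34 bars → 74/34 = 37/17 chords per bar.

37/17 chords per bar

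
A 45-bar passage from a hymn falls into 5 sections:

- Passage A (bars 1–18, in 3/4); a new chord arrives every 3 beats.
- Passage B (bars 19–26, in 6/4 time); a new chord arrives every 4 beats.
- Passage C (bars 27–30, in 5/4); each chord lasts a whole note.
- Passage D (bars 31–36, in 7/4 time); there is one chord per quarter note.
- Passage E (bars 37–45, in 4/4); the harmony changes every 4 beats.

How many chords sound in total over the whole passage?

86 chords

A has 54 beats and chords last 3 each, so 18 chords.
B has 48 beats and chords last 4 each, so 12 chords.
C has 20 beats and chords last 4 each, so 5 chords.
D has 42 beats and chords last 1 each, so 42 chords.
E has 36 beats and chords last 4 each, so 9 chords.
Total: 18 + 12 + 5 + 42 + 9 = 86.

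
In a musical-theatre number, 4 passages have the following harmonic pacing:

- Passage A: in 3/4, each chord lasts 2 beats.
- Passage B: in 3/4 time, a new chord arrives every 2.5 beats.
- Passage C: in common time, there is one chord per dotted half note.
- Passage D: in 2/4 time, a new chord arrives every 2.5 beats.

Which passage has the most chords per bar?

A: 3/2 = 1.5 chords/bar.
B: 3/2.5 = 1.2 chords/bar.
C: 4/3 = 4/3 chords/bar.
D: 2/2.5 = 0.8 chords/bar.
Fastest is A at 1.5 chords/bar.

Passage A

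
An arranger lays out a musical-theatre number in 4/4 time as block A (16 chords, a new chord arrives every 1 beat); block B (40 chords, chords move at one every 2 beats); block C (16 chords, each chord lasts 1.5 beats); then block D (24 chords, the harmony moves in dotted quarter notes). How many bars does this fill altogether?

39 bars

A: 16 × 1 = 16 beats = 4 bars.
B: 40 × 2 = 80 beats = 20 bars.
C: 16 × 1.5 = 24 beats = 6 bars.
D: 24 × 1.5 = 36 beats = 9 bars.
Total: 4 + 20 + 6 + 9 = 39 bars.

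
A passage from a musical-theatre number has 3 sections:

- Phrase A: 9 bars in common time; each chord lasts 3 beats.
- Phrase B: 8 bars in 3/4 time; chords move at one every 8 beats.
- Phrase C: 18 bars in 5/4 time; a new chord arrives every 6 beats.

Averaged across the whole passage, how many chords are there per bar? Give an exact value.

6/7 chords per bar

A: 9 × 4 = 36 beats ÷ 3 = 12 chords.
B: 8 × 3 = 24 beats ÷ 8 = 3 chords.
C: 18 × 5 = 90 beats ÷ 6 = 15 chords.
Overall: 30 chords over 35 bars → 30/35 = 6/7 chords per bar.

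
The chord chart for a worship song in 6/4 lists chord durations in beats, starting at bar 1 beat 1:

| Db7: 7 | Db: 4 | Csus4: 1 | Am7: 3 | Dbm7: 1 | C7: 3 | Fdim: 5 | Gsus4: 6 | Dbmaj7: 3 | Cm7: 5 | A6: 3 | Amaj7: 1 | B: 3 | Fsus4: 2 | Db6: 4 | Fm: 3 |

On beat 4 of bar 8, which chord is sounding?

Fsus4

Beat 4 of bar 8 is beat (8−1)×6 + 4 = 46 overall.
Running totals: Db7 ends at 7, Db ends at 11, Csus4 ends at 12, Am7 ends at 15, Dbm7 ends at 16, C7 ends at 19, Fdim ends at 24, Gsus4 ends at 30, Dbmaj7 ends at 33, Cm7 ends at 38, A6 ends at 41, Amaj7 ends at 42, B ends at 45, Fsus4 ends at 47.
Beat 46 falls within Fsus4.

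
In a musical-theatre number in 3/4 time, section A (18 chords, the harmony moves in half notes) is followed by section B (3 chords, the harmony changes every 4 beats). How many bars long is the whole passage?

A: 18 × 2 = 36 beats = 12 bars.
B: 3 × 4 = 12 beats = 4 bars.
Total: 12 + 4 = 16 bars.

16 bars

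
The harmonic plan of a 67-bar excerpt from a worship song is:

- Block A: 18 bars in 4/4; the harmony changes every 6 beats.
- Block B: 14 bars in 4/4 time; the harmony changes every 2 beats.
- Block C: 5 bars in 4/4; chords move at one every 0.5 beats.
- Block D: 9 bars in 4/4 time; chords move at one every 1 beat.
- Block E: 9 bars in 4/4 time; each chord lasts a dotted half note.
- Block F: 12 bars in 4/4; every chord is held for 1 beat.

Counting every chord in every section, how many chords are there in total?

A has 72 beats and chords last 6 each, so 12 chords.
B has 56 beats and chords last 2 each, so 28 chords.
C has 20 beats and chords last 0.5 each, so 40 chords.
D has 36 beats and chords last 1 each, so 36 chords.
E has 36 beats and chords last 3 each, so 12 chords.
F has 48 beats and chords last 1 each, so 48 chords.
Total: 12 + 28 + 40 + 36 + 12 + 48 = 176.

176 chords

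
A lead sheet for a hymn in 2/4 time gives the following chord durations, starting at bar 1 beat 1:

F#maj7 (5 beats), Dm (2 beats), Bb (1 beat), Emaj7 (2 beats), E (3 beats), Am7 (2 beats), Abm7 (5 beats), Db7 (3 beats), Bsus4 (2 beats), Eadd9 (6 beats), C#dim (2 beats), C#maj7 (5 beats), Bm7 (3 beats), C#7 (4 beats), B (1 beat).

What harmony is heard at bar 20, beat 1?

Beat 1 of bar 20 is beat (20−1)×2 + 1 = 39 overall.
Running totals: F#maj7 ends at 5, Dm ends at 7, Bb ends at 8, Emaj7 ends at 10, E ends at 13, Am7 ends at 15, Abm7 ends at 20, Db7 ends at 23, Bsus4 ends at 25, Eadd9 ends at 31, C#dim ends at 33, C#maj7 ends at 38, Bm7 ends at 41.
Beat 39 falls within Bm7.

Bm7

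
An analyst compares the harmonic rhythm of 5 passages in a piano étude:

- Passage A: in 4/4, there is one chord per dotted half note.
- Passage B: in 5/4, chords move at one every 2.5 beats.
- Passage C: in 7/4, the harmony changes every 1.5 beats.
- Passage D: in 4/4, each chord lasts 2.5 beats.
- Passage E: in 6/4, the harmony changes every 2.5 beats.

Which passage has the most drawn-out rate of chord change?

Passage A

A: each chord is 3 beats in 4/4, so 4/3 per bar.
B: each chord is 2.5 beats in 5/4, so 2 per bar.
C: each chord is 1.5 beats in 7/4, so 14/3 per bar.
D: each chord is 2.5 beats in 4/4, so 1.6 per bar.
E: each chord is 2.5 beats in 6/4, so 2.4 per bar.
Slowest is A at 4/3 chords/bar.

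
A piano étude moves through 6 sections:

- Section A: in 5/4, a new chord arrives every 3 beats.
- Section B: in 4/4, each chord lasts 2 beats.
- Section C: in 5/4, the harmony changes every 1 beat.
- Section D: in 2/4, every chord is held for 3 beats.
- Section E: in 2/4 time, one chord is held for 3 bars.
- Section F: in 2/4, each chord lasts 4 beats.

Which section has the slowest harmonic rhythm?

Section E

A: 5/3 = 5/3 chords/bar.
B: 4/2 = 2 chords/bar.
C: 5/1 = 5 chords/bar.
D: 2/3 = 2/3 chords/bar.
E: 2/6 = 1/3 chords/bar.
F: 2/4 = 0.5 chords/bar.
Slowest is E at 1/3 chords/bar.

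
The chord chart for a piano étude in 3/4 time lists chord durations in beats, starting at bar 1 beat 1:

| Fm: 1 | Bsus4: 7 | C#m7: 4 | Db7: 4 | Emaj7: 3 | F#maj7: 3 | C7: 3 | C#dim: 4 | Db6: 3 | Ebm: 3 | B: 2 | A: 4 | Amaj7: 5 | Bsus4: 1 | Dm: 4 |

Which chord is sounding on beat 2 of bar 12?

Beat 2 of bar 12 is beat (12−1)×3 + 2 = 35 overall.
Running totals: Fm ends at 1, Bsus4 ends at 8, C#m7 ends at 12, Db7 ends at 16, Emaj7 ends at 19, F#maj7 ends at 22, C7 ends at 25, C#dim ends at 29, Db6 ends at 32, Ebm ends at 35.
Beat 35 falls within Ebm.

Ebm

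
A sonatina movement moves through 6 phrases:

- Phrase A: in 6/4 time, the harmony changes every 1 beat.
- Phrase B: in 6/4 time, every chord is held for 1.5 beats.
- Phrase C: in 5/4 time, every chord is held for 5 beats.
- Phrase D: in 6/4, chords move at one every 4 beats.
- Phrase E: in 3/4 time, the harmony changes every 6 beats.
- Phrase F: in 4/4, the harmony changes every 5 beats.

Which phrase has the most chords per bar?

A: each chord is 1 beat in 6/4, so 6 per bar.
B: each chord is 1.5 beats in 6/4, so 4 per bar.
C: each chord is 5 beats in 5/4, so 1 per bar.
D: each chord is 4 beats in 6/4, so 1.5 per bar.
E: each chord is 6 beats in 3/4, so 0.5 per bar.
F: each chord is 5 beats in 4/4, so 0.8 per bar.
Fastest is A at 6 chords/bar.

Phrase A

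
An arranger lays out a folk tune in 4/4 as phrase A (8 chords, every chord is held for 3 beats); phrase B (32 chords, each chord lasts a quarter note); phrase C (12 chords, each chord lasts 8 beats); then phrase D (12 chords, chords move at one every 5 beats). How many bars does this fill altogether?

53 bars

A: 8 × 3 = 24 beats = 6 bars.
B: 32 × 1 = 32 beats = 8 bars.
C: 12 × 8 = 96 beats = 24 bars.
D: 12 × 5 = 60 beats = 15 bars.
Total: 6 + 8 + 24 + 15 = 53 bars.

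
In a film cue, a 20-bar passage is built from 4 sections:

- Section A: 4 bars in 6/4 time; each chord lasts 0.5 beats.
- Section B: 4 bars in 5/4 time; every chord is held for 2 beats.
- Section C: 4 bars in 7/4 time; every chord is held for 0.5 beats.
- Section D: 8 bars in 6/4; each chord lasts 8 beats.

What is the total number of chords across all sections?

120 chords

A: 4·6 = 24 beats, 24/0.5 = 48 chords.
B: 4·5 = 20 beats, 20/2 = 10 chords.
C: 4·7 = 28 beats, 28/0.5 = 56 chords.
D: 8·6 = 48 beats, 48/8 = 6 chords.
Total: 48 + 10 + 56 + 6 = 120.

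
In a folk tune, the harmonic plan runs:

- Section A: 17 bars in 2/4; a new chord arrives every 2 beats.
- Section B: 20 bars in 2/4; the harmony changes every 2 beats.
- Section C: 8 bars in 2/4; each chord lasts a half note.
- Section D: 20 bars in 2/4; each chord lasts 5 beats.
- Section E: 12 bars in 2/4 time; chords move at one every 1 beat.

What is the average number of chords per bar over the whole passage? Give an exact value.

A: 17 bars of 2 beats is 34 beats; at 2 beats each that's 17 chords.
B: 20 bars of 2 beats is 40 beats; at 2 beats each that's 20 chords.
C: 8 bars of 2 beats is 16 beats; at 2 beats each that's 8 chords.
D: 20 bars of 2 beats is 40 beats; at 5 beats each that's 8 chords.
E: 12 bars of 2 beats is 24 beats; at 1 beat each that's 24 chords.
Overall: 77 chords over 77 bars → 77/77 = 1 chords per bar.

1 chords per bar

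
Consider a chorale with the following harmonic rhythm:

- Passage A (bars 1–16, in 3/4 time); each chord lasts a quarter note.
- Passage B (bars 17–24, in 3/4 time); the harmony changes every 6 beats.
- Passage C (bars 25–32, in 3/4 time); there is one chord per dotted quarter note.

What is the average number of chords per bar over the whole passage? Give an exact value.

2.125 chords per bar

A: 16 bars of 3 beats is 48 beats; at 1 beat each that's 48 chords.
B: 8 bars of 3 beats is 24 beats; at 6 beats each that's 4 chords.
C: 8 bars of 3 beats is 24 beats; at 1.5 beats each that's 16 chords.
Overall: 68 chords over 32 bars → 68/32 = 2.125 chords per bar.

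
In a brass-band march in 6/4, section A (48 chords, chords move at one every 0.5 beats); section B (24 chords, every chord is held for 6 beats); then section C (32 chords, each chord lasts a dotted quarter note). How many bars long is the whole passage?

A: 48 × 0.5 = 24 beats = 4 bars.
B: 24 × 6 = 144 beats = 24 bars.
C: 32 × 1.5 = 48 beats = 8 bars.
Total: 4 + 24 + 8 = 36 bars.

36 bars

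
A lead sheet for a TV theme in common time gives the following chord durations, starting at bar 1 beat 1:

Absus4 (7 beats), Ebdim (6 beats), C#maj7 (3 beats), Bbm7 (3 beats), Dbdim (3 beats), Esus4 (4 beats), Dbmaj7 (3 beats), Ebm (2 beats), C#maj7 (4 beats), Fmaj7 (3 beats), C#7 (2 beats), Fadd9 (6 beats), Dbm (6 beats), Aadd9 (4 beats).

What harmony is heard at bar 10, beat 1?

Fmaj7

Beat 1 of bar 10 is beat (10−1)×4 + 1 = 37 overall.
Running totals: Absus4 ends at 7, Ebdim ends at 13, C#maj7 ends at 16, Bbm7 ends at 19, Dbdim ends at 22, Esus4 ends at 26, Dbmaj7 ends at 29, Ebm ends at 31, C#maj7 ends at 35, Fmaj7 ends at 38.
Beat 37 falls within Fmaj7.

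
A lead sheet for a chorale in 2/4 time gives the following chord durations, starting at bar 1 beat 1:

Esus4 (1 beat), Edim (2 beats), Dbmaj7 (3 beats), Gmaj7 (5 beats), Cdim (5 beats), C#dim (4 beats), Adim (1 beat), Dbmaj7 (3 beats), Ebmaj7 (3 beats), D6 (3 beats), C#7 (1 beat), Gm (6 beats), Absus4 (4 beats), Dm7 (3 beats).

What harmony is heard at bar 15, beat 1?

Beat 1 of bar 15 is beat (15−1)×2 + 1 = 29 overall.
Running totals: Esus4 ends at 1, Edim ends at 3, Dbmaj7 ends at 6, Gmaj7 ends at 11, Cdim ends at 16, C#dim ends at 20, Adim ends at 21, Dbmaj7 ends at 24, Ebmaj7 ends at 27, D6 ends at 30.
Beat 29 falls within D6.

D6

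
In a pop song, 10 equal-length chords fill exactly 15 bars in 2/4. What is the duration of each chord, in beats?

3 beats

15 bars × 2 beats/bar = 30 beats total.
30 beats ÷ 10 chords = 3 beats per chord.
(That is a dotted half note.)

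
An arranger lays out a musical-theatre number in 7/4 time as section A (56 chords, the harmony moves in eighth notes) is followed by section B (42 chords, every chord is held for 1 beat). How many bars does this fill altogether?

10 bars

A: 56 × 0.5 = 28 beats = 4 bars.
B: 42 × 1 = 42 beats = 6 bars.
Total: 4 + 6 = 10 bars.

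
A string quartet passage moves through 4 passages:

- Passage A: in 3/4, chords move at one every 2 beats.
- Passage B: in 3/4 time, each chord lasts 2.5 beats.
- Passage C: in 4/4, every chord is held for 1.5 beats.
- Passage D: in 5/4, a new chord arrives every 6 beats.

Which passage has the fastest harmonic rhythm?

Passage C

A: each chord is 2 beats in 3/4, so 1.5 per bar.
B: each chord is 2.5 beats in 3/4, so 1.2 per bar.
C: each chord is 1.5 beats in 4/4, so 8/3 per bar.
D: each chord is 6 beats in 5/4, so 5/6 per bar.
Fastest is C at 8/3 chords/bar.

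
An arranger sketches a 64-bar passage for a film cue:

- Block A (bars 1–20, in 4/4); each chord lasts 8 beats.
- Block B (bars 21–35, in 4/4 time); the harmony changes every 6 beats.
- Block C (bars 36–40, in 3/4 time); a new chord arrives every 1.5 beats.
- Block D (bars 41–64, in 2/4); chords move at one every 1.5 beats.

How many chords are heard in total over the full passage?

62 chords

A has 80 beats and chords last 8 each, so 10 chords.
B has 60 beats and chords last 6 each, so 10 chords.
C has 15 beats and chords last 1.5 each, so 10 chords.
D has 48 beats and chords last 1.5 each, so 32 chords.
Total: 10 + 10 + 10 + 32 = 62.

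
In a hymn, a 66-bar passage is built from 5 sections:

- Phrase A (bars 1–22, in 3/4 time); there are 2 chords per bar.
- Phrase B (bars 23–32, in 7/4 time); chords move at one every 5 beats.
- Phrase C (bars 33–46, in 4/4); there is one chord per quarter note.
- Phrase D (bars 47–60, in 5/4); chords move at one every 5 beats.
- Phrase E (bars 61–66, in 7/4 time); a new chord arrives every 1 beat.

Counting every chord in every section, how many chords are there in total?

170 chords

A has 66 beats and chords last 1.5 each, so 44 chords.
B has 70 beats and chords last 5 each, so 14 chords.
C has 56 beats and chords last 1 each, so 56 chords.
D has 70 beats and chords last 5 each, so 14 chords.
E has 42 beats and chords last 1 each, so 42 chords.
Total: 44 + 14 + 56 + 14 + 42 = 170.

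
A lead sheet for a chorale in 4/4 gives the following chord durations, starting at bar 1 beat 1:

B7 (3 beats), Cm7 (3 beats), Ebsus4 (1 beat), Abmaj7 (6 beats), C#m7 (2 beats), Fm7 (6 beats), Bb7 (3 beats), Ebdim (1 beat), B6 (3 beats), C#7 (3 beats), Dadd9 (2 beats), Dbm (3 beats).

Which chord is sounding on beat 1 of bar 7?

Ebdim

Beat 1 of bar 7 is beat (7−1)×4 + 1 = 25 overall.
Running totals: B7 ends at 3, Cm7 ends at 6, Ebsus4 ends at 7, Abmaj7 ends at 13, C#m7 ends at 15, Fm7 ends at 21, Bb7 ends at 24, Ebdim ends at 25.
Beat 25 falls within Ebdim.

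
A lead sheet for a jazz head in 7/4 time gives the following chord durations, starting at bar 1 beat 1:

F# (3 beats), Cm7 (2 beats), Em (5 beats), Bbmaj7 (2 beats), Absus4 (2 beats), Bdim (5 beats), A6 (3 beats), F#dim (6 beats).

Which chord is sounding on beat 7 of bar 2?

Beat 7 of bar 2 is beat (2−1)×7 + 7 = 14 overall.
Running totals: F# ends at 3, Cm7 ends at 5, Em ends at 10, Bbmaj7 ends at 12, Absus4 ends at 14.
Beat 14 falls within Absus4.

Absus4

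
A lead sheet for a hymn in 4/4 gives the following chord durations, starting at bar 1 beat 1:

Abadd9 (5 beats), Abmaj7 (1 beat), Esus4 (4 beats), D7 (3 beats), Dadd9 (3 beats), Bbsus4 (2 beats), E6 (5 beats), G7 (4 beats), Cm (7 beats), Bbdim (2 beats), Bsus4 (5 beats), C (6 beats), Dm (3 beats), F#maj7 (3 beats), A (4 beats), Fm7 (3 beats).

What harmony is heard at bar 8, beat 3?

Cm

Beat 3 of bar 8 is beat (8−1)×4 + 3 = 31 overall.
Running totals: Abadd9 ends at 5, Abmaj7 ends at 6, Esus4 ends at 10, D7 ends at 13, Dadd9 ends at 16, Bbsus4 ends at 18, E6 ends at 23, G7 ends at 27, Cm ends at 34.
Beat 31 falls within Cm.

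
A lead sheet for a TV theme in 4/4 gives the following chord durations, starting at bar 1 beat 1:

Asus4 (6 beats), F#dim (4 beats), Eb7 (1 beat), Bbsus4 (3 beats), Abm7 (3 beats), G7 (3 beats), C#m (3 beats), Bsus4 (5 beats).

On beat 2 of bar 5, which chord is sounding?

G7

Beat 2 of bar 5 is beat (5−1)×4 + 2 = 18 overall.
Running totals: Asus4 ends at 6, F#dim ends at 10, Eb7 ends at 11, Bbsus4 ends at 14, Abm7 ends at 17, G7 ends at 20.
Beat 18 falls within G7.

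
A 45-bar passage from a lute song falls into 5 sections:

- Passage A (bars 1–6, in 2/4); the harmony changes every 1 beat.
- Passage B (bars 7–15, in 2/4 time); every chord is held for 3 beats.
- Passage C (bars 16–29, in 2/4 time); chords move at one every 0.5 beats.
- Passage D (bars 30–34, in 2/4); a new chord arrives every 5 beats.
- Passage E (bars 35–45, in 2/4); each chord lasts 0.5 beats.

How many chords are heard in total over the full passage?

120 chords

A: 6 bars × 2 beats = 12 beats; 1 beat/chord → 12 chords.
B: 9 bars × 2 beats = 18 beats; 3 beats/chord → 6 chords.
C: 14 bars × 2 beats = 28 beats; 0.5 beats/chord → 56 chords.
D: 5 bars × 2 beats = 10 beats; 5 beats/chord → 2 chords.
E: 11 bars × 2 beats = 22 beats; 0.5 beats/chord → 44 chords.
Total: 12 + 6 + 56 + 2 + 44 = 120.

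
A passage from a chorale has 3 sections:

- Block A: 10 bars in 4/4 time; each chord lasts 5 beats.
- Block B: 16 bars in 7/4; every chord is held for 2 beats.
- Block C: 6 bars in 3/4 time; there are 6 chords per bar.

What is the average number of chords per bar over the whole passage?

3.125 chords per bar

A: 10 × 4 = 40 beats ÷ 5 = 8 chords.
B: 16 × 7 = 112 beats ÷ 2 = 56 chords.
C: 6 × 3 = 18 beats ÷ 0.5 = 36 chords.
Overall: 100 chords over 32 bars → 100/32 = 3.125 chords per bar.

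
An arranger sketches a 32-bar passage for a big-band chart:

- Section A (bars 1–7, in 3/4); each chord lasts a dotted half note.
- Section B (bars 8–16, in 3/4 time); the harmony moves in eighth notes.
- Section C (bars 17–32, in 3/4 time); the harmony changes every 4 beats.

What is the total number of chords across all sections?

A has 21 beats and chords last 3 each, so 7 chords.
B has 27 beats and chords last 0.5 each, so 54 chords.
C has 48 beats and chords last 4 each, so 12 chords.
Total: 7 + 54 + 12 = 73.

73 chords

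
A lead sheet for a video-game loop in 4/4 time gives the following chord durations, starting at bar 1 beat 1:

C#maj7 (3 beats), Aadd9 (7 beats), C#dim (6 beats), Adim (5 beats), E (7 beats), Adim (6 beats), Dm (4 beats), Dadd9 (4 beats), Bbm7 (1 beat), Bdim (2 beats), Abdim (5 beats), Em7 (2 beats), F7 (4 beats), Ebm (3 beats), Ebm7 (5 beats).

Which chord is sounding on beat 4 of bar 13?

Em7

Beat 4 of bar 13 is beat (13−1)×4 + 4 = 52 overall.
Running totals: C#maj7 ends at 3, Aadd9 ends at 10, C#dim ends at 16, Adim ends at 21, E ends at 28, Adim ends at 34, Dm ends at 38, Dadd9 ends at 42, Bbm7 ends at 43, Bdim ends at 45, Abdim ends at 50, Em7 ends at 52.
Beat 52 falls within Em7.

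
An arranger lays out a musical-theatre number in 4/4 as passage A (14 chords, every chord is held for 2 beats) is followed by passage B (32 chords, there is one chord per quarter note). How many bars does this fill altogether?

15 bars

A: 14 × 2 = 28 beats = 7 bars.
B: 32 × 1 = 32 beats = 8 bars.
Total: 7 + 8 = 15 bars.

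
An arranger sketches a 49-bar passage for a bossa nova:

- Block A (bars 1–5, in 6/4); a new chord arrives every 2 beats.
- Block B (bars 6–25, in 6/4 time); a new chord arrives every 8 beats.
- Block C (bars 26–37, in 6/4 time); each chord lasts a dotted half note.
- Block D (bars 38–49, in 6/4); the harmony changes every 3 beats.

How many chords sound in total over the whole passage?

78 chords

A: 5·6 = 30 beats, 30/2 = 15 chords.
B: 20·6 = 120 beats, 120/8 = 15 chords.
C: 12·6 = 72 beats, 72/3 = 24 chords.
D: 12·6 = 72 beats, 72/3 = 24 chords.
Total: 15 + 15 + 24 + 24 = 78.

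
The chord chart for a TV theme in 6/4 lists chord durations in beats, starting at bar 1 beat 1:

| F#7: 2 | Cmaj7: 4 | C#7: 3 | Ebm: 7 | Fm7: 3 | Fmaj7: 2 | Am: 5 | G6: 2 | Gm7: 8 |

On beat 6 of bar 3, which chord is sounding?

Fm7

Beat 6 of bar 3 is beat (3−1)×6 + 6 = 18 overall.
Running totals: F#7 ends at 2, Cmaj7 ends at 6, C#7 ends at 9, Ebm ends at 16, Fm7 ends at 19.
Beat 18 falls within Fm7.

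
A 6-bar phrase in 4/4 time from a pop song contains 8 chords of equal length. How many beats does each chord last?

6 bars × 4 beats/bar = 24 beats total.
24 beats ÷ 8 chords = 3 beats per chord.
(That is a dotted half note.)

3 beats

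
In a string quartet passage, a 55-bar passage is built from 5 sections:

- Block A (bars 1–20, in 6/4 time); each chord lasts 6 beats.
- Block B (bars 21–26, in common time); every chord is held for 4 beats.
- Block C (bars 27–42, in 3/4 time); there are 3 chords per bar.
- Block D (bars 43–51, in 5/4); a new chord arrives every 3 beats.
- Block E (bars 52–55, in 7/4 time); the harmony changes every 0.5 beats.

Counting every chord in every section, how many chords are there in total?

A: 20·6 = 120 beats, 120/6 = 20 chords.
B: 6·4 = 24 beats, 24/4 = 6 chords.
C: 16·3 = 48 beats, 48/1 = 48 chords.
D: 9·5 = 45 beats, 45/3 = 15 chords.
E: 4·7 = 28 beats, 28/0.5 = 56 chords.
Total: 20 + 6 + 48 + 15 + 56 = 145.

145 chords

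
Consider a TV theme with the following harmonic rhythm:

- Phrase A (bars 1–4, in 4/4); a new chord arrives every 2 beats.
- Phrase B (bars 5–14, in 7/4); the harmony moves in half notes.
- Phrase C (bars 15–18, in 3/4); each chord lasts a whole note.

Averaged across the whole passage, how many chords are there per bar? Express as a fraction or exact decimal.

23/9 chords per bar

A: 4 × 4 = 16 beats ÷ 2 = 8 chords.
B: 10 × 7 = 70 beats ÷ 2 = 35 chords.
C: 4 × 3 = 12 beats ÷ 4 = 3 chords.
Overall: 46 chords over 18 bars → 46/18 = 23/9 chords per bar.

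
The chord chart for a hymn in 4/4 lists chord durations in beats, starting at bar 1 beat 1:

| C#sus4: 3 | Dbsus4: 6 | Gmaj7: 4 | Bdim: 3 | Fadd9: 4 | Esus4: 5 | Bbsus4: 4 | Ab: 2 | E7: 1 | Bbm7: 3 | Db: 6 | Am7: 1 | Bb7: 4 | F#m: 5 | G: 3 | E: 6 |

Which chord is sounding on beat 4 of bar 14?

Beat 4 of bar 14 is beat (14−1)×4 + 4 = 56 overall.
Running totals: C#sus4 ends at 3, Dbsus4 ends at 9, Gmaj7 ends at 13, Bdim ends at 16, Fadd9 ends at 20, Esus4 ends at 25, Bbsus4 ends at 29, Ab ends at 31, E7 ends at 32, Bbm7 ends at 35, Db ends at 41, Am7 ends at 42, Bb7 ends at 46, F#m ends at 51, G ends at 54, E ends at 60.
Beat 56 falls within E.

E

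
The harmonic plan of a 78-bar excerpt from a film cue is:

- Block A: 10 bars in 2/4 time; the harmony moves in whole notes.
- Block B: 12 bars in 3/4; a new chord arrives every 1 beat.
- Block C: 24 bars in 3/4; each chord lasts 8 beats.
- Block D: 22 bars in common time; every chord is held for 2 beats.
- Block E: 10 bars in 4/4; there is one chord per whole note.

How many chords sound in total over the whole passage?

104 chords

A: 10·2 = 20 beats, 20/4 = 5 chords.
B: 12·3 = 36 beats, 36/1 = 36 chords.
C: 24·3 = 72 beats, 72/8 = 9 chords.
D: 22·4 = 88 beats, 88/2 = 44 chords.
E: 10·4 = 40 beats, 40/4 = 10 chords.
Total: 5 + 36 + 9 + 44 + 10 = 104.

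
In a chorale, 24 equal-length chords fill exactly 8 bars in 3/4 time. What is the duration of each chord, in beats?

8 bars × 3 beats/bar = 24 beats total.
24 beats ÷ 24 chords = 1 beats per chord.
(That is a quarter note.)

1 beat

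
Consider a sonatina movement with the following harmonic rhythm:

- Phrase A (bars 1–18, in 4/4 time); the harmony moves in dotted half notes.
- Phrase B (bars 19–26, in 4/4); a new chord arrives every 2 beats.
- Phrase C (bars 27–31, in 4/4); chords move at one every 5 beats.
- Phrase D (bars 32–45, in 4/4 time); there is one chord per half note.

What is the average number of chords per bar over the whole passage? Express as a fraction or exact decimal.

A: 18 bars of 4 beats is 72 beats; at 3 beats each that's 24 chords.
B: 8 bars of 4 beats is 32 beats; at 2 beats each that's 16 chords.
C: 5 bars of 4 beats is 20 beats; at 5 beats each that's 4 chords.
D: 14 bars of 4 beats is 56 beats; at 2 beats each that's 28 chords.
Overall: 72 chords over 45 bars → 72/45 = 1.6 chords per bar.

1.6 chords per bar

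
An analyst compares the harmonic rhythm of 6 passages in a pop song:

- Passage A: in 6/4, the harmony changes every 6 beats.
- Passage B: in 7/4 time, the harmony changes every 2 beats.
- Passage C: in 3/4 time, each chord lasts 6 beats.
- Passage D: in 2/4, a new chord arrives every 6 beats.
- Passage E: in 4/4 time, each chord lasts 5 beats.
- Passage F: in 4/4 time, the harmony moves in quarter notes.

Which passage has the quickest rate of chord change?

A: each chord is 6 beats in 6/4, so 1 per bar.
B: each chord is 2 beats in 7/4, so 3.5 per bar.
C: each chord is 6 beats in 3/4, so 0.5 per bar.
D: each chord is 6 beats in 2/4, so 1/3 per bar.
E: each chord is 5 beats in 4/4, so 0.8 per bar.
F: each chord is 1 beat in 4/4, so 4 per bar.
Fastest is F at 4 chords/bar.

Passage F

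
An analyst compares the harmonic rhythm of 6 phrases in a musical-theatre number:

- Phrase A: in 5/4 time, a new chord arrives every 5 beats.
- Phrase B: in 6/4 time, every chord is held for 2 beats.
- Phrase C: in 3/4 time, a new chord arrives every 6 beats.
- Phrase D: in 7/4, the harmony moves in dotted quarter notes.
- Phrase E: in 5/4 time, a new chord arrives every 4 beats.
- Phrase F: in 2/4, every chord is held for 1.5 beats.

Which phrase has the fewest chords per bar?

Phrase C

A: 5/5 = 1 chord/bar.
B: 6/2 = 3 chords/bar.
C: 3/6 = 0.5 chords/bar.
D: 7/1.5 = 14/3 chords/bar.
E: 5/4 = 1.25 chords/bar.
F: 2/1.5 = 4/3 chords/bar.
Slowest is C at 0.5 chords/bar.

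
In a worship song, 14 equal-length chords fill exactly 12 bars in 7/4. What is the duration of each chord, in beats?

6 beats

12 bars × 7 beats/bar = 84 beats total.
84 beats ÷ 14 chords = 6 beats per chord.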